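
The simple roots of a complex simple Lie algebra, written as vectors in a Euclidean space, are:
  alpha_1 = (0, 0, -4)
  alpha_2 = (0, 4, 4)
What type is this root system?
B_2

Compute the Cartan integers a_ij = 2(alpha_i, alpha_j)/(alpha_j, alpha_j); the resulting 2x2 Cartan matrix is
[[2, -1], [-2, 2]].
The roots have two lengths (squared-length ratio 2:1); the short ones are alpha_{1}. The associated Dynkin diagram is a chain of 2 nodes with a double edge at one end; the terminal node there is the unique short simple root (B_2), so the type is B_2 (the algebra so(5)).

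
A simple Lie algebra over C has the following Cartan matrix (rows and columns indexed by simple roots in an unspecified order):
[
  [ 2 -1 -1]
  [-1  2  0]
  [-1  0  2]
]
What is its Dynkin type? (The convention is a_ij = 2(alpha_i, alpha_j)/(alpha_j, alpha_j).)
A_3

The matrix has rank 3 with 2's on the diagonal. Reading the off-diagonal entries as Dynkin edges (a single edge where a_ij = a_ji = -1; a double or triple edge where a_ij * a_ji = 2 or 3), the diagram is a chain of 3 nodes with single edges (A_3). One simple-root ordering that puts it in standard form is (alpha_3, alpha_1, alpha_2). So the algebra is type A_3, i.e. sl(4).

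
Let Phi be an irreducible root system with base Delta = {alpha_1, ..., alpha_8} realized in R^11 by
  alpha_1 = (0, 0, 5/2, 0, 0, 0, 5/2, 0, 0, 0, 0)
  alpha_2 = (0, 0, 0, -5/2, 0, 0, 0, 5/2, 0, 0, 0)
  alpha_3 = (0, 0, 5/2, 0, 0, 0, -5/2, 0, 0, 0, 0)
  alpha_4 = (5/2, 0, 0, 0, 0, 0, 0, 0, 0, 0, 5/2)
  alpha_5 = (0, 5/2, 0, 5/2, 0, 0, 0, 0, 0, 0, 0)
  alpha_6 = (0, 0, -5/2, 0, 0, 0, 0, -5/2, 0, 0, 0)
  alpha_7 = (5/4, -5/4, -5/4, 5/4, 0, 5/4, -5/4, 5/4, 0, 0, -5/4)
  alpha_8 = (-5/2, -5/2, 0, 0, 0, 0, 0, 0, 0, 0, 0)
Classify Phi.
type E_8

Compute the Cartan integers a_ij = 2(alpha_i, alpha_j)/(alpha_j, alpha_j); the resulting 8x8 Cartan matrix is
[[2, 0, 0, 0, 0, -1, -1, 0], [0, 2, 0, 0, -1, -1, 0, 0], [0, 0, 2, 0, 0, -1, 0, 0], [0, 0, 0, 2, 0, 0, 0, -1], [0, -1, 0, 0, 2, 0, 0, -1], [-1, -1, -1, 0, 0, 2, 0, 0], [-1, 0, 0, 0, 0, 0, 2, 0], [0, 0, 0, -1, -1, 0, 0, 2]].
All simple roots have the same length, so the diagram is simply laced. The associated Dynkin diagram is a chain of 7 nodes with one extra node attached to the third node from one end (E_8), so the type is E_8.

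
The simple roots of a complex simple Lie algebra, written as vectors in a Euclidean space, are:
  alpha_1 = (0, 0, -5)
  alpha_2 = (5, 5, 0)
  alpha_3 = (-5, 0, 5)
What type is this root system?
Compute the Cartan integers a_ij = 2(alpha_i, alpha_j)/(alpha_j, alpha_j); the resulting 3x3 Cartan matrix is
[[2, 0, -1], [0, 2, -1], [-2, -1, 2]].
The roots have two lengths (squared-length ratio 2:1); the short ones are alpha_{1}. The associated Dynkin diagram is a chain of 3 nodes with a double edge at one end; the terminal node there is the unique short simple root (B_3), so the type is B_3 (the algebra so(7)).

type B_3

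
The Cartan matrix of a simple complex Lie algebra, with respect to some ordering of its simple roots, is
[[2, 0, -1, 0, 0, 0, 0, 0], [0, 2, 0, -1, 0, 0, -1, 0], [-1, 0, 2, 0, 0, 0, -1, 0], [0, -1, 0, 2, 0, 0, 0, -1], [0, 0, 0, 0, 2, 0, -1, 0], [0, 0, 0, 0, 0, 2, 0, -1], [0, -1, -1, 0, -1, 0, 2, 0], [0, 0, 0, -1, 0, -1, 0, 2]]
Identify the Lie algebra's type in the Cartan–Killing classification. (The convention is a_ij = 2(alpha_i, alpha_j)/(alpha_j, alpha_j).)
The matrix has rank 8 with 2's on the diagonal. Reading the off-diagonal entries as Dynkin edges (a single edge where a_ij = a_ji = -1; a double or triple edge where a_ij * a_ji = 2 or 3), the diagram is a chain of 7 nodes with one extra node attached to the third node from one end (E_8). One simple-root ordering that puts it in standard form is (alpha_1, alpha_5, alpha_3, alpha_7, alpha_2, alpha_4, alpha_8, alpha_6). So the algebra is type E_8.

E_8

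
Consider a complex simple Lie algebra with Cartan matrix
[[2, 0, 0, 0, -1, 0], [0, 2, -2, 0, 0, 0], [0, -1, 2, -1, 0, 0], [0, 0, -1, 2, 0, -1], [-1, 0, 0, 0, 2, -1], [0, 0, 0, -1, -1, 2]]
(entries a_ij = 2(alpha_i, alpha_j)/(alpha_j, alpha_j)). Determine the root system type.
The matrix has rank 6 with 2's on the diagonal. Reading the off-diagonal entries as Dynkin edges (a single edge where a_ij = a_ji = -1; a double or triple edge where a_ij * a_ji = 2 or 3), the diagram is a chain of 6 nodes with a double edge at one end; the terminal node there is the unique long simple root (C_6). One simple-root ordering that puts it in standard form is (alpha_1, alpha_5, alpha_6, alpha_4, alpha_3, alpha_2). So the algebra is type C_6, i.e. sp(12).

type C_6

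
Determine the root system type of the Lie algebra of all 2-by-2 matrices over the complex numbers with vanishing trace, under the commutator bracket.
A1

This is sl(2), which has dimension 2^2 - 1 = 3 and rank 2 - 1 = 1 (a Cartan subalgebra is the diagonal traceless matrices). In the classification of classical Lie algebras, the special linear algebra sl(n+1) has type A_n; here n = 1, so the Dynkin diagram is a chain of 1 nodes with single edges (A_1). Hence the type is A_1.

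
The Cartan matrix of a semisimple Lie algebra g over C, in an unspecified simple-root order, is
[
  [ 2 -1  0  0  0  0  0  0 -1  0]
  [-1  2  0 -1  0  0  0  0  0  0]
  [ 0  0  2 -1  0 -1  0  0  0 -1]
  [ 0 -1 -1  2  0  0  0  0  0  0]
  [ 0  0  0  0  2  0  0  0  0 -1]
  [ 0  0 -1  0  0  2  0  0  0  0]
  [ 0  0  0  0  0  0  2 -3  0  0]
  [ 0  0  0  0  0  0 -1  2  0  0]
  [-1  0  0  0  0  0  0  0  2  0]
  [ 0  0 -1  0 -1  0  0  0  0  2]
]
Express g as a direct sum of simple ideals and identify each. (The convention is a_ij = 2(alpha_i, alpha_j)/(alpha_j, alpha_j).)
The diagram associated to this matrix has two connected components: the simple roots {alpha_1, alpha_2, alpha_3, alpha_4, alpha_5, alpha_6, alpha_9, alpha_10} form a chain of 7 nodes with one extra node attached to the third node from one end (E_8), and {alpha_7, alpha_8} form two nodes joined by a triple edge (G_2). A semisimple Lie algebra decomposes uniquely as the direct sum of simple ideals, one per connected component of its Dynkin diagram, so g ≅ E_8 ⊕ G_2 (dimension 248 + 14 = 262).

E8 + G2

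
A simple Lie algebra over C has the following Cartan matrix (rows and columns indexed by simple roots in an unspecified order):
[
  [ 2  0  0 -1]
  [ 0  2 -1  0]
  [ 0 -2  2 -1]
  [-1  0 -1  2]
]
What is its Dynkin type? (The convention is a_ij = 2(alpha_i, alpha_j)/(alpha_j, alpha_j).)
The matrix has rank 4 with 2's on the diagonal. Reading the off-diagonal entries as Dynkin edges (a single edge where a_ij = a_ji = -1; a double or triple edge where a_ij * a_ji = 2 or 3), the diagram is a chain of 4 nodes with a double edge at one end; the terminal node there is the unique short simple root (B_4). One simple-root ordering that puts it in standard form is (alpha_1, alpha_4, alpha_3, alpha_2). So the algebra is type B_4, i.e. so(9).

type B_4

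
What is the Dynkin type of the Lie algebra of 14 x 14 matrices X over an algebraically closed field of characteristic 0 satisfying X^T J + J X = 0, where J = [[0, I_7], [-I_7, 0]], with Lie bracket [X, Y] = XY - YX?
C_7

This is sp(14), which has dimension 14(14+1)/2 = 105 and rank 14/2 = 7. In the classification of classical Lie algebras, the symplectic algebra sp(2n) has type C_n; here n = 7, so the Dynkin diagram is a chain of 7 nodes with a double edge at one end; the terminal node there is the unique long simple root (C_7). Hence the type is C_7.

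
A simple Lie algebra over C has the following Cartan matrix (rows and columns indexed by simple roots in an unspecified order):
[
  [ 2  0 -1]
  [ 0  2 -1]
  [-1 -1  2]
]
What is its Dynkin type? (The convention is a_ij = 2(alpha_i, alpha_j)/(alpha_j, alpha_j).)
A3

The matrix has rank 3 with 2's on the diagonal. Reading the off-diagonal entries as Dynkin edges (a single edge where a_ij = a_ji = -1; a double or triple edge where a_ij * a_ji = 2 or 3), the diagram is a chain of 3 nodes with single edges (A_3). One simple-root ordering that puts it in standard form is (alpha_2, alpha_3, alpha_1). So the algebra is type A_3, i.e. sl(4).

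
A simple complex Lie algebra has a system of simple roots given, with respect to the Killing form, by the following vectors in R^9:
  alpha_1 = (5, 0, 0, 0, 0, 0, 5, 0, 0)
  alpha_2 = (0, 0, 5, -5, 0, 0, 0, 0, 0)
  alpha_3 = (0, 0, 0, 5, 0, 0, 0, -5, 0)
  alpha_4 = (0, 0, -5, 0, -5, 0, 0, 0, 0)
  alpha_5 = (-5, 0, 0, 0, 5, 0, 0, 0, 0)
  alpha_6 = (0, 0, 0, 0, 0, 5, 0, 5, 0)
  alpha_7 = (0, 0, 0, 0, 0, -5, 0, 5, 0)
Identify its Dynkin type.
Compute the Cartan integers a_ij = 2(alpha_i, alpha_j)/(alpha_j, alpha_j); the resulting 7x7 Cartan matrix is
[[2, 0, 0, 0, -1, 0, 0], [0, 2, -1, -1, 0, 0, 0], [0, -1, 2, 0, 0, -1, -1], [0, -1, 0, 2, -1, 0, 0], [-1, 0, 0, -1, 2, 0, 0], [0, 0, -1, 0, 0, 2, 0], [0, 0, -1, 0, 0, 0, 2]].
All simple roots have the same length, so the diagram is simply laced. The associated Dynkin diagram is a chain of 5 nodes with a fork of two nodes at one end (D_7), so the type is D_7 (the algebra so(14)).

D_7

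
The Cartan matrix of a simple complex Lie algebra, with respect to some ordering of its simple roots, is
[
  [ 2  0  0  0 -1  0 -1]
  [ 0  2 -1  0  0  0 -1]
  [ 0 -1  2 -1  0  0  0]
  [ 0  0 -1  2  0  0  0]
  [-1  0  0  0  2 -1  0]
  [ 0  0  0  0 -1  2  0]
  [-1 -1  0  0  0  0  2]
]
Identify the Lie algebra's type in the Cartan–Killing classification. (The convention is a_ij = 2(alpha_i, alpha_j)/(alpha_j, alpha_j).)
The matrix has rank 7 with 2's on the diagonal. Reading the off-diagonal entries as Dynkin edges (a single edge where a_ij = a_ji = -1; a double or triple edge where a_ij * a_ji = 2 or 3), the diagram is a chain of 7 nodes with single edges (A_7). One simple-root ordering that puts it in standard form is (alpha_4, alpha_3, alpha_2, alpha_7, alpha_1, alpha_5, alpha_6). So the algebra is type A_7, i.e. sl(8).

A7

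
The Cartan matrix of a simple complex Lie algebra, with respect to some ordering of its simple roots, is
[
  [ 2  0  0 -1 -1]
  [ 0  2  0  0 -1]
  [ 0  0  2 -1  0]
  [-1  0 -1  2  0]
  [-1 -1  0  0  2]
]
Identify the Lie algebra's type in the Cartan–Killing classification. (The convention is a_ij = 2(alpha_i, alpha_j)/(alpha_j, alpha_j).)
The matrix has rank 5 with 2's on the diagonal. Reading the off-diagonal entries as Dynkin edges (a single edge where a_ij = a_ji = -1; a double or triple edge where a_ij * a_ji = 2 or 3), the diagram is a chain of 5 nodes with single edges (A_5). One simple-root ordering that puts it in standard form is (alpha_2, alpha_5, alpha_1, alpha_4, alpha_3). So the algebra is type A_5, i.e. sl(6).

A_5 (sl(6))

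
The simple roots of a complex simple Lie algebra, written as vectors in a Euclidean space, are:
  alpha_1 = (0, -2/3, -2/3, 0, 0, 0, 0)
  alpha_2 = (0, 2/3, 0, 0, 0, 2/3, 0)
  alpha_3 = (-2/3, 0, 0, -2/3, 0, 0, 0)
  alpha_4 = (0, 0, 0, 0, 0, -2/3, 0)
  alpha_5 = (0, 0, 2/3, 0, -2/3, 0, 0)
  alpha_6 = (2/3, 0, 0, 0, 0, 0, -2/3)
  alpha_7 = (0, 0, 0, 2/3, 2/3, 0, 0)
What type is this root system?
Compute the Cartan integers a_ij = 2(alpha_i, alpha_j)/(alpha_j, alpha_j); the resulting 7x7 Cartan matrix is
[[2, -1, 0, 0, -1, 0, 0], [-1, 2, 0, -2, 0, 0, 0], [0, 0, 2, 0, 0, -1, -1], [0, -1, 0, 2, 0, 0, 0], [-1, 0, 0, 0, 2, 0, -1], [0, 0, -1, 0, 0, 2, 0], [0, 0, -1, 0, -1, 0, 2]].
The roots have two lengths (squared-length ratio 2:1); the short ones are alpha_{4}. The associated Dynkin diagram is a chain of 7 nodes with a double edge at one end; the terminal node there is the unique short simple root (B_7), so the type is B_7 (the algebra so(15)).

B_7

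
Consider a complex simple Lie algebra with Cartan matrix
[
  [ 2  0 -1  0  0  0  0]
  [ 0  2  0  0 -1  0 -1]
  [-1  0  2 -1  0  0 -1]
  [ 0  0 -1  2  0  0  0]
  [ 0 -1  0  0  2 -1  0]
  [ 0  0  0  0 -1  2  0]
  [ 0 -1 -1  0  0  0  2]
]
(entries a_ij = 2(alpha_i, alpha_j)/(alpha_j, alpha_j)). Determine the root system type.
D7

The matrix has rank 7 with 2's on the diagonal. Reading the off-diagonal entries as Dynkin edges (a single edge where a_ij = a_ji = -1; a double or triple edge where a_ij * a_ji = 2 or 3), the diagram is a chain of 5 nodes with a fork of two nodes at one end (D_7). One simple-root ordering that puts it in standard form is (alpha_6, alpha_5, alpha_2, alpha_7, alpha_3, alpha_4, alpha_1). So the algebra is type D_7, i.e. so(14).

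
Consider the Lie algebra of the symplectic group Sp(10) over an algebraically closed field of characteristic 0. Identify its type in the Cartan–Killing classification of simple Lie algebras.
This is sp(10), which has dimension 10(10+1)/2 = 55 and rank 10/2 = 5. In the classification of classical Lie algebras, the symplectic algebra sp(2n) has type C_n; here n = 5, so the Dynkin diagram is a chain of 5 nodes with a double edge at one end; the terminal node there is the unique long simple root (C_5). Hence the type is C_5.

type C_5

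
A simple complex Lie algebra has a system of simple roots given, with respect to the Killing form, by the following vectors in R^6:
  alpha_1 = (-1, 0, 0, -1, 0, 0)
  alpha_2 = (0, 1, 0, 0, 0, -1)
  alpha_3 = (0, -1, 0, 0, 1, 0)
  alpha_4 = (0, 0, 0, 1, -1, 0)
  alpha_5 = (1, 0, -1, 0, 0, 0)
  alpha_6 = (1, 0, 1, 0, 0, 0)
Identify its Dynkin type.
Compute the Cartan integers a_ij = 2(alpha_i, alpha_j)/(alpha_j, alpha_j); the resulting 6x6 Cartan matrix is
[[2, 0, 0, -1, -1, -1], [0, 2, -1, 0, 0, 0], [0, -1, 2, -1, 0, 0], [-1, 0, -1, 2, 0, 0], [-1, 0, 0, 0, 2, 0], [-1, 0, 0, 0, 0, 2]].
All simple roots have the same length, so the diagram is simply laced. The associated Dynkin diagram is a chain of 4 nodes with a fork of two nodes at one end (D_6), so the type is D_6 (the algebra so(12)).

D6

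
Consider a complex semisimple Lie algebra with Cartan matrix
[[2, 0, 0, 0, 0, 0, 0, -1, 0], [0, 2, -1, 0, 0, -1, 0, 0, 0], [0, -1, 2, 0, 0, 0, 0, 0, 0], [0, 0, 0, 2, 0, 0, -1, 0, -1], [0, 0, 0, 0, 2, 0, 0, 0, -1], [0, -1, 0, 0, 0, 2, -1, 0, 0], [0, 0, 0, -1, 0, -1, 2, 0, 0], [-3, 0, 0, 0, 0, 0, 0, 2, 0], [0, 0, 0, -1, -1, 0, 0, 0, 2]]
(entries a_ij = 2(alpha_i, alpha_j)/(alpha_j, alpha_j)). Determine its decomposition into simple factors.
The diagram associated to this matrix has two connected components: the simple roots {alpha_2, alpha_3, alpha_4, alpha_5, alpha_6, alpha_7, alpha_9} form a chain of 7 nodes with single edges (A_7), and {alpha_1, alpha_8} form two nodes joined by a triple edge (G_2). A semisimple Lie algebra decomposes uniquely as the direct sum of simple ideals, one per connected component of its Dynkin diagram, so g ≅ A_7 ⊕ G_2 (dimension 63 + 14 = 77).

type A_7 + type G_2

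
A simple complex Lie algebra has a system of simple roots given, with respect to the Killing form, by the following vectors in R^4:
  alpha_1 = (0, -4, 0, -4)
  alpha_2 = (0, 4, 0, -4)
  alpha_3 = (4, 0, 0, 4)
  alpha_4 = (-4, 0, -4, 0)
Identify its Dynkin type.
D_4 (so(8))

Compute the Cartan integers a_ij = 2(alpha_i, alpha_j)/(alpha_j, alpha_j); the resulting 4x4 Cartan matrix is
[[2, 0, -1, 0], [0, 2, -1, 0], [-1, -1, 2, -1], [0, 0, -1, 2]].
All simple roots have the same length, so the diagram is simply laced. The associated Dynkin diagram is a chain of 2 nodes with a fork of two nodes at one end (D_4), so the type is D_4 (the algebra so(8)).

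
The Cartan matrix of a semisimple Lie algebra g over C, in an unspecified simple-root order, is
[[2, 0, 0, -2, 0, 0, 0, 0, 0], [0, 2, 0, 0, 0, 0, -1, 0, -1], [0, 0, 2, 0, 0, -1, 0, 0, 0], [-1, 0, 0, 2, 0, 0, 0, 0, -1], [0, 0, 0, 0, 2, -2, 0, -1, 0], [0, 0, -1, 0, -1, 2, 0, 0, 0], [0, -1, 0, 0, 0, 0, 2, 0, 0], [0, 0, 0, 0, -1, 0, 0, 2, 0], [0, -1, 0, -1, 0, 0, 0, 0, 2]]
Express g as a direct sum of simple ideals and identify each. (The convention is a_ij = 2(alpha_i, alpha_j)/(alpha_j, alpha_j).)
C_5 ⊕ F_4

The diagram associated to this matrix has two connected components: the simple roots {alpha_1, alpha_2, alpha_4, alpha_7, alpha_9} form a chain of 5 nodes with a double edge at one end; the terminal node there is the unique long simple root (C_5), and {alpha_3, alpha_5, alpha_6, alpha_8} form a chain of 4 nodes with a double edge between the middle two (F_4). A semisimple Lie algebra decomposes uniquely as the direct sum of simple ideals, one per connected component of its Dynkin diagram, so g ≅ C_5 ⊕ F_4 (dimension 55 + 52 = 107).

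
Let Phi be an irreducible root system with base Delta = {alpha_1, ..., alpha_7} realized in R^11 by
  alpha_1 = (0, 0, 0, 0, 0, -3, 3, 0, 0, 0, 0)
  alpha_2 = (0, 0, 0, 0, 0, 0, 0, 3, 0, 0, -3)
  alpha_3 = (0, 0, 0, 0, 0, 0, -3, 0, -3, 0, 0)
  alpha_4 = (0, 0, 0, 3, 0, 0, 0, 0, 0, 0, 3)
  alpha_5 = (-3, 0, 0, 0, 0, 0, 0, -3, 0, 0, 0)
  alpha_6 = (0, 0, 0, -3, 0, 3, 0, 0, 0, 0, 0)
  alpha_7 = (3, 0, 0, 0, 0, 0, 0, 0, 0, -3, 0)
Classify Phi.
A7

Compute the Cartan integers a_ij = 2(alpha_i, alpha_j)/(alpha_j, alpha_j); the resulting 7x7 Cartan matrix is
[[2, 0, -1, 0, 0, -1, 0], [0, 2, 0, -1, -1, 0, 0], [-1, 0, 2, 0, 0, 0, 0], [0, -1, 0, 2, 0, -1, 0], [0, -1, 0, 0, 2, 0, -1], [-1, 0, 0, -1, 0, 2, 0], [0, 0, 0, 0, -1, 0, 2]].
All simple roots have the same length, so the diagram is simply laced. The associated Dynkin diagram is a chain of 7 nodes with single edges (A_7), so the type is A_7 (the algebra sl(8)).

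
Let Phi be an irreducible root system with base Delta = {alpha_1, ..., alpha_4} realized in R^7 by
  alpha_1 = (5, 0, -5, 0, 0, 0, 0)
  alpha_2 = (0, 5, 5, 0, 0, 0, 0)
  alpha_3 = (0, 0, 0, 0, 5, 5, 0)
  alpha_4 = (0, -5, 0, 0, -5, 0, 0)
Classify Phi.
A_4 (sl(5))

Compute the Cartan integers a_ij = 2(alpha_i, alpha_j)/(alpha_j, alpha_j); the resulting 4x4 Cartan matrix is
[[2, -1, 0, 0], [-1, 2, 0, -1], [0, 0, 2, -1], [0, -1, -1, 2]].
All simple roots have the same length, so the diagram is simply laced. The associated Dynkin diagram is a chain of 4 nodes with single edges (A_4), so the type is A_4 (the algebra sl(5)).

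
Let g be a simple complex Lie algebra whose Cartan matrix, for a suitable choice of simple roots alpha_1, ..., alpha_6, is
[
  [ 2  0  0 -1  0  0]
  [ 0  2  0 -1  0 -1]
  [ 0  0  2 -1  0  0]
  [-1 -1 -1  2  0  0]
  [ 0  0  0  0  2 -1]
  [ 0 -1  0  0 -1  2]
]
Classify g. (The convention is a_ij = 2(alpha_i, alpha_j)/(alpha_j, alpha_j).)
The matrix has rank 6 with 2's on the diagonal. Reading the off-diagonal entries as Dynkin edges (a single edge where a_ij = a_ji = -1; a double or triple edge where a_ij * a_ji = 2 or 3), the diagram is a chain of 4 nodes with a fork of two nodes at one end (D_6). One simple-root ordering that puts it in standard form is (alpha_5, alpha_6, alpha_2, alpha_4, alpha_3, alpha_1). So the algebra is type D_6, i.e. so(12).

D_6 (so(12))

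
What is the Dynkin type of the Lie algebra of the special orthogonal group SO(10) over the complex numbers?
type D_5

This is so(10) with 10 even, which has dimension 10(10-1)/2 = 45 and rank 10/2 = 5. In the classification of classical Lie algebras, the orthogonal algebra so(2n) in an even number of variables has type D_n; here n = 5, so the Dynkin diagram is a chain of 3 nodes with a fork of two nodes at one end (D_5). Hence the type is D_5.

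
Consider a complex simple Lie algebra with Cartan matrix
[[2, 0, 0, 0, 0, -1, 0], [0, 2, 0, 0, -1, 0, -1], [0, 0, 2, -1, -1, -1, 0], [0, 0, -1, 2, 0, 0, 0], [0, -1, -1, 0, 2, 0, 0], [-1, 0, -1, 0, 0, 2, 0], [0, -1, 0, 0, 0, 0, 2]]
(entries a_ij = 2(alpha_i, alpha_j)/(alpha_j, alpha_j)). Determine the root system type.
E7

The matrix has rank 7 with 2's on the diagonal. Reading the off-diagonal entries as Dynkin edges (a single edge where a_ij = a_ji = -1; a double or triple edge where a_ij * a_ji = 2 or 3), the diagram is a chain of 6 nodes with one extra node attached to the third node from one end (E_7). One simple-root ordering that puts it in standard form is (alpha_1, alpha_4, alpha_6, alpha_3, alpha_5, alpha_2, alpha_7). So the algebra is type E_7.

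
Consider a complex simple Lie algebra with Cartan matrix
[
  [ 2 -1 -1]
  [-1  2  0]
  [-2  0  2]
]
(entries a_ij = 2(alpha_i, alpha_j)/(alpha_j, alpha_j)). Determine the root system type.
The matrix has rank 3 with 2's on the diagonal. Reading the off-diagonal entries as Dynkin edges (a single edge where a_ij = a_ji = -1; a double or triple edge where a_ij * a_ji = 2 or 3), the diagram is a chain of 3 nodes with a double edge at one end; the terminal node there is the unique long simple root (C_3). One simple-root ordering that puts it in standard form is (alpha_2, alpha_1, alpha_3). So the algebra is type C_3, i.e. sp(6).

C3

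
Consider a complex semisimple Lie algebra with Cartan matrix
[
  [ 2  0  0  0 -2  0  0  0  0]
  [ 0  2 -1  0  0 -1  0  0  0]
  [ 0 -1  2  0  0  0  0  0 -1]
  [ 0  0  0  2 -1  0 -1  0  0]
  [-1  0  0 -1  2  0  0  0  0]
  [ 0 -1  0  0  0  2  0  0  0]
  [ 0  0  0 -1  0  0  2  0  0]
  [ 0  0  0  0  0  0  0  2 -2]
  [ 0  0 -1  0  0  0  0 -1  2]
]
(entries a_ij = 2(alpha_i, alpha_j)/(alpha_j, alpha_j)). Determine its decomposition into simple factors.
The diagram associated to this matrix has two connected components: the simple roots {alpha_1, alpha_4, alpha_5, alpha_7} form a chain of 4 nodes with a double edge at one end; the terminal node there is the unique long simple root (C_4), and {alpha_2, alpha_3, alpha_6, alpha_8, alpha_9} form a chain of 5 nodes with a double edge at one end; the terminal node there is the unique long simple root (C_5). A semisimple Lie algebra decomposes uniquely as the direct sum of simple ideals, one per connected component of its Dynkin diagram, so g ≅ C_4 ⊕ C_5 (dimension 36 + 55 = 91).

type C_4 ⊕ type C_5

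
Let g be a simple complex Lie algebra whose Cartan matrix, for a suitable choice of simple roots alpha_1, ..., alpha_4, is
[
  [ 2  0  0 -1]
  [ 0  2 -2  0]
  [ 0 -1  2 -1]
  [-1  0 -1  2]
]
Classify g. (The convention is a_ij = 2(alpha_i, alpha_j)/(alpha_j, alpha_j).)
The matrix has rank 4 with 2's on the diagonal. Reading the off-diagonal entries as Dynkin edges (a single edge where a_ij = a_ji = -1; a double or triple edge where a_ij * a_ji = 2 or 3), the diagram is a chain of 4 nodes with a double edge at one end; the terminal node there is the unique long simple root (C_4). One simple-root ordering that puts it in standard form is (alpha_1, alpha_4, alpha_3, alpha_2). So the algebra is type C_4, i.e. sp(8).

C4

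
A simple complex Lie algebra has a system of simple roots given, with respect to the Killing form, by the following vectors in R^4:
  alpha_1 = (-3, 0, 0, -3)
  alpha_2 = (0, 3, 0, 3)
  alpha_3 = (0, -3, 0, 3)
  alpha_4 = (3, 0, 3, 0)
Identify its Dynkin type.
Compute the Cartan integers a_ij = 2(alpha_i, alpha_j)/(alpha_j, alpha_j); the resulting 4x4 Cartan matrix is
[[2, -1, -1, -1], [-1, 2, 0, 0], [-1, 0, 2, 0], [-1, 0, 0, 2]].
All simple roots have the same length, so the diagram is simply laced. The associated Dynkin diagram is a chain of 2 nodes with a fork of two nodes at one end (D_4), so the type is D_4 (the algebra so(8)).

type D_4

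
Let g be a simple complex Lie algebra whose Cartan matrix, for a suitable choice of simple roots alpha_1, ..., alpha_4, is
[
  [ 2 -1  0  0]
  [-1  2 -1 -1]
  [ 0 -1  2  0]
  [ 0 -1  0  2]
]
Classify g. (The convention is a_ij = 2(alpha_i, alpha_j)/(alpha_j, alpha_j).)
The matrix has rank 4 with 2's on the diagonal. Reading the off-diagonal entries as Dynkin edges (a single edge where a_ij = a_ji = -1; a double or triple edge where a_ij * a_ji = 2 or 3), the diagram is a chain of 2 nodes with a fork of two nodes at one end (D_4). One simple-root ordering that puts it in standard form is (alpha_4, alpha_2, alpha_1, alpha_3). So the algebra is type D_4, i.e. so(8).

D_4 (so(8))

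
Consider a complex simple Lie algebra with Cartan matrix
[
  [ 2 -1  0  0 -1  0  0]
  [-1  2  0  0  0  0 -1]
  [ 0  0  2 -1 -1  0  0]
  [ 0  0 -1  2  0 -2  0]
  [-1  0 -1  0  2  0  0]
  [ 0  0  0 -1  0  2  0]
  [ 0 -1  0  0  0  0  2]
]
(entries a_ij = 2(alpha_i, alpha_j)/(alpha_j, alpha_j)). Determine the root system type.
The matrix has rank 7 with 2's on the diagonal. Reading the off-diagonal entries as Dynkin edges (a single edge where a_ij = a_ji = -1; a double or triple edge where a_ij * a_ji = 2 or 3), the diagram is a chain of 7 nodes with a double edge at one end; the terminal node there is the unique short simple root (B_7). One simple-root ordering that puts it in standard form is (alpha_7, alpha_2, alpha_1, alpha_5, alpha_3, alpha_4, alpha_6). So the algebra is type B_7, i.e. so(15).

B7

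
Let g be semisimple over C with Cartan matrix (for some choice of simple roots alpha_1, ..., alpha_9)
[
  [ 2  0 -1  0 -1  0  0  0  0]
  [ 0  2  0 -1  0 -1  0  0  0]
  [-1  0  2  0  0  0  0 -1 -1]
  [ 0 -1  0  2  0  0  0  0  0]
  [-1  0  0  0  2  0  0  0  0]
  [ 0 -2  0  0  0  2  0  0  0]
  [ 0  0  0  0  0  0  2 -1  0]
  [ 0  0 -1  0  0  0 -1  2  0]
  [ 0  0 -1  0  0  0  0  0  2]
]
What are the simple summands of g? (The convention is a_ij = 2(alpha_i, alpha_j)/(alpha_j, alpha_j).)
type C_3 ⊕ type E_6

The diagram associated to this matrix has two connected components: the simple roots {alpha_2, alpha_4, alpha_6} form a chain of 3 nodes with a double edge at one end; the terminal node there is the unique long simple root (C_3), and {alpha_1, alpha_3, alpha_5, alpha_7, alpha_8, alpha_9} form a chain of 5 nodes with one extra node attached to the third node from one end (E_6). A semisimple Lie algebra decomposes uniquely as the direct sum of simple ideals, one per connected component of its Dynkin diagram, so g ≅ C_3 ⊕ E_6 (dimension 21 + 78 = 99).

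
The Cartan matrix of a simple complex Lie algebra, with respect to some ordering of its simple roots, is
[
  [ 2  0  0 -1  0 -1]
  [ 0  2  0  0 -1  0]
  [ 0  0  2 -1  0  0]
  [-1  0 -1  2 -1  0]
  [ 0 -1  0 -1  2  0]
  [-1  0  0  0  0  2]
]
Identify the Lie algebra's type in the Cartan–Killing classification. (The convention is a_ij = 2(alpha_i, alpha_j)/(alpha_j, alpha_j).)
E_6

The matrix has rank 6 with 2's on the diagonal. Reading the off-diagonal entries as Dynkin edges (a single edge where a_ij = a_ji = -1; a double or triple edge where a_ij * a_ji = 2 or 3), the diagram is a chain of 5 nodes with one extra node attached to the third node from one end (E_6). One simple-root ordering that puts it in standard form is (alpha_2, alpha_3, alpha_5, alpha_4, alpha_1, alpha_6). So the algebra is type E_6.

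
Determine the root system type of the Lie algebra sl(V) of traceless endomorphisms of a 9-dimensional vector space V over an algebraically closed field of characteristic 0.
This is sl(9), which has dimension 9^2 - 1 = 80 and rank 9 - 1 = 8 (a Cartan subalgebra is the diagonal traceless matrices). In the classification of classical Lie algebras, the special linear algebra sl(n+1) has type A_n; here n = 8, so the Dynkin diagram is a chain of 8 nodes with single edges (A_8). Hence the type is A_8.

A_8 (sl(9))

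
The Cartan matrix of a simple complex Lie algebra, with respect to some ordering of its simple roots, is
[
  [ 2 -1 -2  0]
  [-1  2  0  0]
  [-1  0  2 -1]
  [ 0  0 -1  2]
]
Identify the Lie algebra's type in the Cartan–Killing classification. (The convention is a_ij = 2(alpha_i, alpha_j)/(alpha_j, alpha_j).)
F4

The matrix has rank 4 with 2's on the diagonal. Reading the off-diagonal entries as Dynkin edges (a single edge where a_ij = a_ji = -1; a double or triple edge where a_ij * a_ji = 2 or 3), the diagram is a chain of 4 nodes with a double edge between the middle two (F_4). One simple-root ordering that puts it in standard form is (alpha_2, alpha_1, alpha_3, alpha_4). So the algebra is type F_4.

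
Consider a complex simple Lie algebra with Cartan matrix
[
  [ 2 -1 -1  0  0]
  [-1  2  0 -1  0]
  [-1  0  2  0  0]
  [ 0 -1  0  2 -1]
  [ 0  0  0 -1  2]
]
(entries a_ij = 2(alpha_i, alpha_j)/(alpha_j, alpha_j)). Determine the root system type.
The matrix has rank 5 with 2's on the diagonal. Reading the off-diagonal entries as Dynkin edges (a single edge where a_ij = a_ji = -1; a double or triple edge where a_ij * a_ji = 2 or 3), the diagram is a chain of 5 nodes with single edges (A_5). One simple-root ordering that puts it in standard form is (alpha_5, alpha_4, alpha_2, alpha_1, alpha_3). So the algebra is type A_5, i.e. sl(6).

A_5 (sl(6))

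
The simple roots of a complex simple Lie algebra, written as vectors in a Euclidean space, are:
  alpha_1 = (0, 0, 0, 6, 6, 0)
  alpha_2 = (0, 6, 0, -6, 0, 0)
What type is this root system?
A_2 (sl(3))

Compute the Cartan integers a_ij = 2(alpha_i, alpha_j)/(alpha_j, alpha_j); the resulting 2x2 Cartan matrix is
[[2, -1], [-1, 2]].
All simple roots have the same length, so the diagram is simply laced. The associated Dynkin diagram is a chain of 2 nodes with single edges (A_2), so the type is A_2 (the algebra sl(3)).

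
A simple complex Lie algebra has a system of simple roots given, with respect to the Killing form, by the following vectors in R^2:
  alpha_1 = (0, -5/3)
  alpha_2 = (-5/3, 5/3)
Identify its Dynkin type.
Compute the Cartan integers a_ij = 2(alpha_i, alpha_j)/(alpha_j, alpha_j); the resulting 2x2 Cartan matrix is
[[2, -1], [-2, 2]].
The roots have two lengths (squared-length ratio 2:1); the short ones are alpha_{1}. The associated Dynkin diagram is a chain of 2 nodes with a double edge at one end; the terminal node there is the unique short simple root (B_2), so the type is B_2 (the algebra so(5)).

B_2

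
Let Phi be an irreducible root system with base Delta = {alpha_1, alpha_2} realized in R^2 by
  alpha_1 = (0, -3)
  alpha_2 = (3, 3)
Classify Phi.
Compute the Cartan integers a_ij = 2(alpha_i, alpha_j)/(alpha_j, alpha_j); the resulting 2x2 Cartan matrix is
[[2, -1], [-2, 2]].
The roots have two lengths (squared-length ratio 2:1); the short ones are alpha_{1}. The associated Dynkin diagram is a chain of 2 nodes with a double edge at one end; the terminal node there is the unique short simple root (B_2), so the type is B_2 (the algebra so(5)).

B2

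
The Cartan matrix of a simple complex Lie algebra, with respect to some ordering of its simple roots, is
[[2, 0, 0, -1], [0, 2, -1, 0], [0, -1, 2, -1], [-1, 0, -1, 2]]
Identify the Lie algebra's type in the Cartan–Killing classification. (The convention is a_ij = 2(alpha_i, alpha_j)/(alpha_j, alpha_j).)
A4

The matrix has rank 4 with 2's on the diagonal. Reading the off-diagonal entries as Dynkin edges (a single edge where a_ij = a_ji = -1; a double or triple edge where a_ij * a_ji = 2 or 3), the diagram is a chain of 4 nodes with single edges (A_4). One simple-root ordering that puts it in standard form is (alpha_2, alpha_3, alpha_4, alpha_1). So the algebra is type A_4, i.e. sl(5).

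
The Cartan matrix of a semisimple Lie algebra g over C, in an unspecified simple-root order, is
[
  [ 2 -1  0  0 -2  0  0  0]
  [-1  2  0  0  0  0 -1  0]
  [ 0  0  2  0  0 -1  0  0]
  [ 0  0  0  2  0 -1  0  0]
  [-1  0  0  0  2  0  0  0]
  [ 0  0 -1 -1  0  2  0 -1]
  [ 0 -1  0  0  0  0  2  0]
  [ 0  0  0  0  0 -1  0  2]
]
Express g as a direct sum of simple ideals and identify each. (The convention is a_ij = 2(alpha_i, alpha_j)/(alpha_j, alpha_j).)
B_4 (so(9)) + D_4 (so(8))

The diagram associated to this matrix has two connected components: the simple roots {alpha_1, alpha_2, alpha_5, alpha_7} form a chain of 4 nodes with a double edge at one end; the terminal node there is the unique short simple root (B_4), and {alpha_3, alpha_4, alpha_6, alpha_8} form a chain of 2 nodes with a fork of two nodes at one end (D_4). A semisimple Lie algebra decomposes uniquely as the direct sum of simple ideals, one per connected component of its Dynkin diagram, so g ≅ B_4 ⊕ D_4 (dimension 36 + 28 = 64).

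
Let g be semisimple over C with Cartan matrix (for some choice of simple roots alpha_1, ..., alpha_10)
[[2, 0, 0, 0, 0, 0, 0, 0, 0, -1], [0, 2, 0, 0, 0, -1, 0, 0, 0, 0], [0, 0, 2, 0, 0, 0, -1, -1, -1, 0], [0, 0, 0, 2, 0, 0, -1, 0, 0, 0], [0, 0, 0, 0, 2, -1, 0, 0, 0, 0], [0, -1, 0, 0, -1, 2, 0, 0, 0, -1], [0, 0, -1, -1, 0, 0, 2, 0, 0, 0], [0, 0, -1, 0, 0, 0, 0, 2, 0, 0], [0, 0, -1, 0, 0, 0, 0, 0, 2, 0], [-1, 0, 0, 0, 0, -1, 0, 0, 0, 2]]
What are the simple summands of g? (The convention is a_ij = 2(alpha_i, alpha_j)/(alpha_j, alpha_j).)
D_5 (so(10)) ⊕ D_5 (so(10))

The diagram associated to this matrix has two connected components: the simple roots {alpha_1, alpha_2, alpha_5, alpha_6, alpha_10} form a chain of 3 nodes with a fork of two nodes at one end (D_5), and {alpha_3, alpha_4, alpha_7, alpha_8, alpha_9} form a chain of 3 nodes with a fork of two nodes at one end (D_5). A semisimple Lie algebra decomposes uniquely as the direct sum of simple ideals, one per connected component of its Dynkin diagram, so g ≅ D_5 ⊕ D_5 (dimension 45 + 45 = 90).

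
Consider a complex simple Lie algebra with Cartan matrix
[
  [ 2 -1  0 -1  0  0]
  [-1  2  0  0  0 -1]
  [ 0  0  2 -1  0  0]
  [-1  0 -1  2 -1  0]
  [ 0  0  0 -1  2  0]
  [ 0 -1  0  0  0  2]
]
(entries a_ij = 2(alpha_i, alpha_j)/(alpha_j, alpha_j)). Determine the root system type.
D6

The matrix has rank 6 with 2's on the diagonal. Reading the off-diagonal entries as Dynkin edges (a single edge where a_ij = a_ji = -1; a double or triple edge where a_ij * a_ji = 2 or 3), the diagram is a chain of 4 nodes with a fork of two nodes at one end (D_6). One simple-root ordering that puts it in standard form is (alpha_6, alpha_2, alpha_1, alpha_4, alpha_3, alpha_5). So the algebra is type D_6, i.e. so(12).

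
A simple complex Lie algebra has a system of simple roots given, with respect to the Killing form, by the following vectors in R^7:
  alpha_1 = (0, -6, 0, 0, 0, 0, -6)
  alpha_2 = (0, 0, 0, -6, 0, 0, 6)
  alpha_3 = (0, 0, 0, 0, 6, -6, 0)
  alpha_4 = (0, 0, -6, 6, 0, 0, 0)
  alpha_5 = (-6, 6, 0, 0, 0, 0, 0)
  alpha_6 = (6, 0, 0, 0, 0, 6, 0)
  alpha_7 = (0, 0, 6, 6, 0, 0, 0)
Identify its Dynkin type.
Compute the Cartan integers a_ij = 2(alpha_i, alpha_j)/(alpha_j, alpha_j); the resulting 7x7 Cartan matrix is
[[2, -1, 0, 0, -1, 0, 0], [-1, 2, 0, -1, 0, 0, -1], [0, 0, 2, 0, 0, -1, 0], [0, -1, 0, 2, 0, 0, 0], [-1, 0, 0, 0, 2, -1, 0], [0, 0, -1, 0, -1, 2, 0], [0, -1, 0, 0, 0, 0, 2]].
All simple roots have the same length, so the diagram is simply laced. The associated Dynkin diagram is a chain of 5 nodes with a fork of two nodes at one end (D_7), so the type is D_7 (the algebra so(14)).

type D_7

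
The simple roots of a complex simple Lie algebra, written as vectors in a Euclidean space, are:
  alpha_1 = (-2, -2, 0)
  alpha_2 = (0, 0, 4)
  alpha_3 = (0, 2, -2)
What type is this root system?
Compute the Cartan integers a_ij = 2(alpha_i, alpha_j)/(alpha_j, alpha_j); the resulting 3x3 Cartan matrix is
[[2, 0, -1], [0, 2, -2], [-1, -1, 2]].
The roots have two lengths (squared-length ratio 2:1); the short ones are alpha_{1,3}. The associated Dynkin diagram is a chain of 3 nodes with a double edge at one end; the terminal node there is the unique long simple root (C_3), so the type is C_3 (the algebra sp(6)).

C_3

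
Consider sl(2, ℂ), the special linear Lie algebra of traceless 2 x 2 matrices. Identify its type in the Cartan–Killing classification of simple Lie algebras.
This is sl(2), which has dimension 2^2 - 1 = 3 and rank 2 - 1 = 1 (a Cartan subalgebra is the diagonal traceless matrices). In the classification of classical Lie algebras, the special linear algebra sl(n+1) has type A_n; here n = 1, so the Dynkin diagram is a chain of 1 nodes with single edges (A_1). Hence the type is A_1.

A_1 (sl(2))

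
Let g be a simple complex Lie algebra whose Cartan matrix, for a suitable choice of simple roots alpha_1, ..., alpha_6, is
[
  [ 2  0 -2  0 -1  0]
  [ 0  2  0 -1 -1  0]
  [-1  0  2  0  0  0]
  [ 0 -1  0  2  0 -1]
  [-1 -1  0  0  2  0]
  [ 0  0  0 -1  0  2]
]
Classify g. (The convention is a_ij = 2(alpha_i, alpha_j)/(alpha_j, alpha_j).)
The matrix has rank 6 with 2's on the diagonal. Reading the off-diagonal entries as Dynkin edges (a single edge where a_ij = a_ji = -1; a double or triple edge where a_ij * a_ji = 2 or 3), the diagram is a chain of 6 nodes with a double edge at one end; the terminal node there is the unique short simple root (B_6). One simple-root ordering that puts it in standard form is (alpha_6, alpha_4, alpha_2, alpha_5, alpha_1, alpha_3). So the algebra is type B_6, i.e. so(13).

B_6 (so(13))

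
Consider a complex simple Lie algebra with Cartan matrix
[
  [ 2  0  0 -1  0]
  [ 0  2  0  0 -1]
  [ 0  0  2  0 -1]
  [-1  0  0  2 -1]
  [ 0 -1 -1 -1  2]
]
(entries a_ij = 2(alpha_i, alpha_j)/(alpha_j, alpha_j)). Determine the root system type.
The matrix has rank 5 with 2's on the diagonal. Reading the off-diagonal entries as Dynkin edges (a single edge where a_ij = a_ji = -1; a double or triple edge where a_ij * a_ji = 2 or 3), the diagram is a chain of 3 nodes with a fork of two nodes at one end (D_5). One simple-root ordering that puts it in standard form is (alpha_1, alpha_4, alpha_5, alpha_2, alpha_3). So the algebra is type D_5, i.e. so(10).

D_5 (so(10))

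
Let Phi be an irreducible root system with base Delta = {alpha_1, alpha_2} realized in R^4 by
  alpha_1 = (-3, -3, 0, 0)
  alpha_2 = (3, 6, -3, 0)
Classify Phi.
Compute the Cartan integers a_ij = 2(alpha_i, alpha_j)/(alpha_j, alpha_j); the resulting 2x2 Cartan matrix is
[[2, -1], [-3, 2]].
The roots have two lengths (squared-length ratio 3:1); the short ones are alpha_{1}. The associated Dynkin diagram is two nodes joined by a triple edge (G_2), so the type is G_2.

G_2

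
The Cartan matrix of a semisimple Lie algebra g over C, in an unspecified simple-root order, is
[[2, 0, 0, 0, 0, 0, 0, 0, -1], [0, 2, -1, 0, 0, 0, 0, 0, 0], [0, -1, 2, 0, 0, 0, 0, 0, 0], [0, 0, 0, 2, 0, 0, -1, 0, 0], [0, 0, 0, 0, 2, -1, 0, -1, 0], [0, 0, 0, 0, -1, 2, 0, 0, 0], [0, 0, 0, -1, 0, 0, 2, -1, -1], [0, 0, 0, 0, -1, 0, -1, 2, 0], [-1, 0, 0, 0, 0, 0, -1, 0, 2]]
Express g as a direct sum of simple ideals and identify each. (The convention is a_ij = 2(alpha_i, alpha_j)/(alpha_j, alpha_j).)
A_2 (sl(3)) + E_7

The diagram associated to this matrix has two connected components: the simple roots {alpha_2, alpha_3} form a chain of 2 nodes with single edges (A_2), and {alpha_1, alpha_4, alpha_5, alpha_6, alpha_7, alpha_8, alpha_9} form a chain of 6 nodes with one extra node attached to the third node from one end (E_7). A semisimple Lie algebra decomposes uniquely as the direct sum of simple ideals, one per connected component of its Dynkin diagram, so g ≅ A_2 ⊕ E_7 (dimension 8 + 133 = 141).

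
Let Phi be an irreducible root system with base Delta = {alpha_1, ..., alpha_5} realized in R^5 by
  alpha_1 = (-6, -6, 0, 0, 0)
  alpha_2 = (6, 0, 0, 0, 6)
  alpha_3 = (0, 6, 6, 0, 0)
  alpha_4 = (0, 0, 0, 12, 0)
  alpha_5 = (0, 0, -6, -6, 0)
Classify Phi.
type C_5

Compute the Cartan integers a_ij = 2(alpha_i, alpha_j)/(alpha_j, alpha_j); the resulting 5x5 Cartan matrix is
[[2, -1, -1, 0, 0], [-1, 2, 0, 0, 0], [-1, 0, 2, 0, -1], [0, 0, 0, 2, -2], [0, 0, -1, -1, 2]].
The roots have two lengths (squared-length ratio 2:1); the short ones are alpha_{1,2,3,5}. The associated Dynkin diagram is a chain of 5 nodes with a double edge at one end; the terminal node there is the unique long simple root (C_5), so the type is C_5 (the algebra sp(10)).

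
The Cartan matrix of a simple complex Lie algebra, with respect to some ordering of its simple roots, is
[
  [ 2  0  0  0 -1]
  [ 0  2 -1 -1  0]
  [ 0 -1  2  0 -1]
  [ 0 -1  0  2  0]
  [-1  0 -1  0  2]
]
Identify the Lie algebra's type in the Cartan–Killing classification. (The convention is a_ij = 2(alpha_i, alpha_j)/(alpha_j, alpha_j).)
type A_5

The matrix has rank 5 with 2's on the diagonal. Reading the off-diagonal entries as Dynkin edges (a single edge where a_ij = a_ji = -1; a double or triple edge where a_ij * a_ji = 2 or 3), the diagram is a chain of 5 nodes with single edges (A_5). One simple-root ordering that puts it in standard form is (alpha_1, alpha_5, alpha_3, alpha_2, alpha_4). So the algebra is type A_5, i.e. sl(6).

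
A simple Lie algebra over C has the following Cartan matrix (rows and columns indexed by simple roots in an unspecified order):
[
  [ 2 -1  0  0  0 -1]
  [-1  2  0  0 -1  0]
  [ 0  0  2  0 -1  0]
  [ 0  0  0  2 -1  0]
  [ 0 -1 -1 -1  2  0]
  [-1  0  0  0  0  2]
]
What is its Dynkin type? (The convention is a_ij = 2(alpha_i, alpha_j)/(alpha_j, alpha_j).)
D_6 (so(12))

The matrix has rank 6 with 2's on the diagonal. Reading the off-diagonal entries as Dynkin edges (a single edge where a_ij = a_ji = -1; a double or triple edge where a_ij * a_ji = 2 or 3), the diagram is a chain of 4 nodes with a fork of two nodes at one end (D_6). One simple-root ordering that puts it in standard form is (alpha_6, alpha_1, alpha_2, alpha_5, alpha_4, alpha_3). So the algebra is type D_6, i.e. so(12).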